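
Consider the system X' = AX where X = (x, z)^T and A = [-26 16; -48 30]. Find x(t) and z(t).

x(t) = K_1e^(6t) - 2K_2e^(-2t), z(t) = 2K_1e^(6t) - 3K_2e^(-2t)

Coefficient matrix A = [[-26, 16], [-48, 30]].
Characteristic polynomial det(A - λI) = λ^2 - 4λ - 12 = 0.
Eigenvalues λ = 6, -2.
For λ=6: (A-λI) row 1 is [-32, 16], so an eigenvector is (1, 2).
For λ=-2: (A-λI) row 1 is [-24, 16], so an eigenvector is (-2, -3).
General solution: K_1e^(6t)(1,2) + K_2e^(-2t)(-2,-3).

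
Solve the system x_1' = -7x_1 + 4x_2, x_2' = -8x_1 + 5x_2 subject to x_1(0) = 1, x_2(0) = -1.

x_1(t) = -2e^(t) + 3e^(-3t), x_2(t) = -4e^(t) + 3e^(-3t)

Coefficient matrix A = [[-7, 4], [-8, 5]].
Characteristic polynomial det(A - λI) = λ^2 + 2λ - 3 = 0.
Eigenvalues λ = 1, -3.
For λ=1: (A-λI) row 1 is [-8, 4], so an eigenvector is (1, 2).
For λ=-3: (A-λI) row 1 is [-4, 4], so an eigenvector is (-1, -1).
General solution: K_1e^(t)(1,2) + K_2e^(-3t)(-1,-1).
Applying x_1(0)=1, x_2(0)=-1 gives K_1=-2, K_2=-3.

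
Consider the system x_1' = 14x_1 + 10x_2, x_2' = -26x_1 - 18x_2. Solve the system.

x_1(t) = -C_1e^(-2t)sin(2t) - 2C_1e^(-2t)cos(2t) - 2C_2e^(-2t)sin(2t) + C_2e^(-2t)cos(2t), x_2(t) = 2C_1e^(-2t)sin(2t) + 3C_1e^(-2t)cos(2t) + 3C_2e^(-2t)sin(2t) - 2C_2e^(-2t)cos(2t)

Coefficient matrix A = [[14, 10], [-26, -18]].
Characteristic polynomial det(A - λI) = λ^2 + 4λ + 8 = 0.
Eigenvalues λ = -2 ± 2i (complex conjugate pair).
For λ=-2+2i: an eigenvector is (-2,3) - i(-1,2) = (-2 + i, 3 - 2i).
A real fundamental pair from Re and Im of e^((-2+2i)t)v: X_1 = e^(-2t)(cos(2t)·(-2,3) + sin(2t)·(-1,2)), X_2 = e^(-2t)(sin(2t)·(-2,3) - cos(2t)·(-1,2)).
General solution: C_1X_1 + C_2X_2.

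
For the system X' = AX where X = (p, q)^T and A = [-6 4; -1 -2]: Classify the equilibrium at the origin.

stable improper node

A = [[-6,4],[-1,-2]]; det(A-λI) = λ^2 + 8λ + 16.
repeated λ = -4 with a single eigenvector.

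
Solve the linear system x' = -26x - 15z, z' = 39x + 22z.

x(t) = -2K_1e^(-2t)sin(3t) - K_1e^(-2t)cos(3t) - K_2e^(-2t)sin(3t) + 2K_2e^(-2t)cos(3t), z(t) = 3K_1e^(-2t)sin(3t) + 2K_1e^(-2t)cos(3t) + 2K_2e^(-2t)sin(3t) - 3K_2e^(-2t)cos(3t)

Coefficient matrix A = [[-26, -15], [39, 22]].
Characteristic polynomial det(A - λI) = λ^2 + 4λ + 13 = 0.
Eigenvalues λ = -2 ± 3i (complex conjugate pair).
For λ=-2+3i: an eigenvector is (-1,2) - i(-2,3) = (-1 + 2i, 2 - 3i).
A real fundamental pair from Re and Im of e^((-2+3i)t)v: X_1 = e^(-2t)(cos(3t)·(-1,2) + sin(3t)·(-2,3)), X_2 = e^(-2t)(sin(3t)·(-1,2) - cos(3t)·(-2,3)).
General solution: K_1X_1 + K_2X_2.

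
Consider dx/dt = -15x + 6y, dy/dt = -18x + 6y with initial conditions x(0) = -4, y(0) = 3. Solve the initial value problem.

Coefficient matrix A = [[-15, 6], [-18, 6]].
Characteristic polynomial det(A - λI) = λ^2 + 9λ + 18 = 0.
Eigenvalues λ = -3, -6.
For λ=-3: (A-λI) row 1 is [-12, 6], so an eigenvector is (1, 2).
For λ=-6: (A-λI) row 1 is [-9, 6], so an eigenvector is (2, 3).
General solution: K_1e^(-3t)(1,2) + K_2e^(-6t)(2,3).
Applying x(0)=-4, y(0)=3 gives K_1=18, K_2=-11.

x(t) = 18e^(-3t) - 22e^(-6t), y(t) = 36e^(-3t) - 33e^(-6t)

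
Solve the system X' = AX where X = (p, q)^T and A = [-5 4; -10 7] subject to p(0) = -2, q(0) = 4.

p(t) = 14e^(t)sin(2t) - 2e^(t)cos(2t), q(t) = 22e^(t)sin(2t) + 4e^(t)cos(2t)

Coefficient matrix A = [[-5, 4], [-10, 7]].
Characteristic polynomial det(A - λI) = λ^2 - 2λ + 5 = 0.
Eigenvalues λ = 1 ± 2i (complex conjugate pair).
For λ=1+2i: an eigenvector is (1,1) - i(-1,-2) = (1 + i, 1 + 2i).
A real fundamental pair from Re and Im of e^((1+2i)t)v: X_1 = e^(t)(cos(2t)·(1,1) + sin(2t)·(-1,-2)), X_2 = e^(t)(sin(2t)·(1,1) - cos(2t)·(-1,-2)).
General solution: c_1X_1 + c_2X_2.
Applying p(0)=-2, q(0)=4 gives c_1=-8, c_2=6.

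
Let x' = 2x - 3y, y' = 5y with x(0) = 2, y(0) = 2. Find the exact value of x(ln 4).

A = [[2,-3],[0,5]]; eigenvalues λ = 5, 2.
Eigenvectors: (1,-1) for λ=5, (1,0) for λ=2.
From the initial condition, c_1 = -2, c_2 = 4.
x(ln 4) = (-2)(4^5)(1) + (4)(4^2)(1) = -1984.

-1984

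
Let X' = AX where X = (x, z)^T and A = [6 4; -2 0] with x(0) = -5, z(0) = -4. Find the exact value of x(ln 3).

-1341

A = [[6,4],[-2,0]]; eigenvalues λ = 4, 2.
Eigenvectors: (-2,1) for λ=4, (1,-1) for λ=2.
From the initial condition, c_1 = 9, c_2 = 13.
x(ln 3) = (9)(3^4)(-2) + (13)(3^2)(1) = -1341.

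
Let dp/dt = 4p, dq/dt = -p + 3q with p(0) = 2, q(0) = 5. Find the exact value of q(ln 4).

A = [[4,0],[-1,3]]; eigenvalues λ = 4, 3.
Eigenvectors: (1,-1) for λ=4, (0,1) for λ=3.
From the initial condition, c_1 = 2, c_2 = 7.
q(ln 4) = (2)(4^4)(-1) + (7)(4^3)(1) = -64.

-64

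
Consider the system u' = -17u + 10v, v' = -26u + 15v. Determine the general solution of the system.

u(t) = -c_1e^(-t)sin(2t) + 2c_1e^(-t)cos(2t) + 2c_2e^(-t)sin(2t) + c_2e^(-t)cos(2t), v(t) = -2c_1e^(-t)sin(2t) + 3c_1e^(-t)cos(2t) + 3c_2e^(-t)sin(2t) + 2c_2e^(-t)cos(2t)

Coefficient matrix A = [[-17, 10], [-26, 15]].
Characteristic polynomial det(A - λI) = λ^2 + 2λ + 5 = 0.
Eigenvalues λ = -1 ± 2i (complex conjugate pair).
For λ=-1+2i: an eigenvector is (2,3) - i(-1,-2) = (2 + i, 3 + 2i).
A real fundamental pair from Re and Im of e^((-1+2i)t)v: X_1 = e^(-t)(cos(2t)·(2,3) + sin(2t)·(-1,-2)), X_2 = e^(-t)(sin(2t)·(2,3) - cos(2t)·(-1,-2)).
General solution: c_1X_1 + c_2X_2.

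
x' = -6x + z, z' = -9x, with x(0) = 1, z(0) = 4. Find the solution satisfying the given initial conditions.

x(t) = te^(-3t) + e^(-3t), z(t) = 3te^(-3t) + 4e^(-3t)

Coefficient matrix A = [[-6, 1], [-9, 0]].
Characteristic polynomial det(A - λI) = λ^2 + 6λ + 9 = 0.
Single eigenvalue λ = -3 with algebraic multiplicity 2.
Eigenvector v = (1,3); generalized eigenvector w with (A-λI)w=v is (-1,-2).
General solution: e^(-3t)[K_1·v + K_2·(t·v + w)].
Applying x(0)=1, z(0)=4 gives K_1=2, K_2=1.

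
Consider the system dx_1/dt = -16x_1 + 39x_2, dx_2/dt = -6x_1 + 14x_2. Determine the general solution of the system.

x_1(t) = -2K_1e^(-t)sin(3t) + 3K_1e^(-t)cos(3t) + 3K_2e^(-t)sin(3t) + 2K_2e^(-t)cos(3t), x_2(t) = -K_1e^(-t)sin(3t) + K_1e^(-t)cos(3t) + K_2e^(-t)sin(3t) + K_2e^(-t)cos(3t)

Coefficient matrix A = [[-16, 39], [-6, 14]].
Characteristic polynomial det(A - λI) = λ^2 + 2λ + 10 = 0.
Eigenvalues λ = -1 ± 3i (complex conjugate pair).
For λ=-1+3i: an eigenvector is (3,1) - i(-2,-1) = (3 + 2i, 1 + i).
A real fundamental pair from Re and Im of e^((-1+3i)t)v: X_1 = e^(-t)(cos(3t)·(3,1) + sin(3t)·(-2,-1)), X_2 = e^(-t)(sin(3t)·(3,1) - cos(3t)·(-2,-1)).
General solution: K_1X_1 + K_2X_2.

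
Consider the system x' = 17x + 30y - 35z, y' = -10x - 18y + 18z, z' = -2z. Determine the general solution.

x(t) = -3K_1e^(-3t) - 2K_2e^(2t) + 5K_3e^(-2t), y(t) = 2K_1e^(-3t) + K_2e^(2t) - 2K_3e^(-2t), z(t) = K_3e^(-2t)

Coefficient matrix A = [[17, 30, -35], [-10, -18, 18], [0, 0, -2]].
det(A - λI) = 0 gives eigenvalues λ = -3, 2, -2.
For λ=-3: eigenvector (-3,2,0).
For λ=2: eigenvector (-2,1,0).
For λ=-2: eigenvector (5,-2,1).
General solution: K_1e^(-3t)(-3,2,0) + K_2e^(2t)(-2,1,0) + K_3e^(-2t)(5,-2,1).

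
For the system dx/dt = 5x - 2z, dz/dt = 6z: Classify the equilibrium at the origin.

A = [[5,-2],[0,6]]; det(A-λI) = λ^2 - 11λ + 30.
λ = 5, 6: both positive.

unstable node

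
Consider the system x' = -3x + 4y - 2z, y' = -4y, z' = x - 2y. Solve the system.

x(t) = -C_1e^(-t) - 2C_2e^(-4t) - 2C_3e^(-2t), y(t) = C_2e^(-4t), z(t) = C_1e^(-t) + C_2e^(-4t) + C_3e^(-2t)

Coefficient matrix A = [[-3, 4, -2], [0, -4, 0], [1, -2, 0]].
det(A - λI) = 0 gives eigenvalues λ = -1, -4, -2.
For λ=-1: eigenvector (-1,0,1).
For λ=-4: eigenvector (-2,1,1).
For λ=-2: eigenvector (-2,0,1).
General solution: C_1e^(-t)(-1,0,1) + C_2e^(-4t)(-2,1,1) + C_3e^(-2t)(-2,0,1).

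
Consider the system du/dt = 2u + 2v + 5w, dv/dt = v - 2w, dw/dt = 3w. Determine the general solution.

u(t) = c_1e^(2t) + 3c_2e^(3t) - 2c_3e^(t), v(t) = -c_2e^(3t) + c_3e^(t), w(t) = c_2e^(3t)

Coefficient matrix A = [[2, 2, 5], [0, 1, -2], [0, 0, 3]].
det(A - λI) = 0 gives eigenvalues λ = 2, 3, 1.
For λ=2: eigenvector (1,0,0).
For λ=3: eigenvector (3,-1,1).
For λ=1: eigenvector (-2,1,0).
General solution: c_1e^(2t)(1,0,0) + c_2e^(3t)(3,-1,1) + c_3e^(t)(-2,1,0).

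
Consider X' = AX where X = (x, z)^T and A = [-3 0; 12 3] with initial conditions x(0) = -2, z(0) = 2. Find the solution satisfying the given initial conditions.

Coefficient matrix A = [[-3, 0], [12, 3]].
Characteristic polynomial det(A - λI) = λ^2 - 9 = 0.
Eigenvalues λ = -3, 3.
For λ=-3: (A-λI) row 2 is [12, 6], so an eigenvector is (-1, 2).
For λ=3: (A-λI) row 1 is [-6, 0], so an eigenvector is (0, -1).
General solution: c_1e^(-3t)(-1,2) + c_2e^(3t)(0,-1).
Applying x(0)=-2, z(0)=2 gives c_1=2, c_2=2.

x(t) = -2e^(-3t), z(t) = -2e^(3t) + 4e^(-3t)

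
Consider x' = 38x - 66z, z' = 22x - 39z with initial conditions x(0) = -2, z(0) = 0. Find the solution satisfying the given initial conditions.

Coefficient matrix A = [[38, -66], [22, -39]].
Characteristic polynomial det(A - λI) = λ^2 + λ - 30 = 0.
Eigenvalues λ = 5, -6.
For λ=5: (A-λI) row 1 is [33, -66], so an eigenvector is (-2, -1).
For λ=-6: (A-λI) row 1 is [44, -66], so an eigenvector is (-3, -2).
General solution: C_1e^(5t)(-2,-1) + C_2e^(-6t)(-3,-2).
Applying x(0)=-2, z(0)=0 gives C_1=4, C_2=-2.

x(t) = -8e^(5t) + 6e^(-6t), z(t) = -4e^(5t) + 4e^(-6t)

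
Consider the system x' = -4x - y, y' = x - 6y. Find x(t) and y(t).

x(t) = -c_1e^(-5t) - c_2te^(-5t) + 2c_2e^(-5t), y(t) = -c_1e^(-5t) - c_2te^(-5t) + 3c_2e^(-5t)

Coefficient matrix A = [[-4, -1], [1, -6]].
Characteristic polynomial det(A - λI) = λ^2 + 10λ + 25 = 0.
Single eigenvalue λ = -5 with algebraic multiplicity 2.
Eigenvector v = (-1,-1); generalized eigenvector w with (A-λI)w=v is (2,3).
General solution: e^(-5t)[c_1·v + c_2·(t·v + w)].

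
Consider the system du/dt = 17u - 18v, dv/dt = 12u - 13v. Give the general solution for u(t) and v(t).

Coefficient matrix A = [[17, -18], [12, -13]].
Characteristic polynomial det(A - λI) = λ^2 - 4λ - 5 = 0.
Eigenvalues λ = -1, 5.
For λ=-1: (A-λI) row 1 is [18, -18], so an eigenvector is (-1, -1).
For λ=5: (A-λI) row 1 is [12, -18], so an eigenvector is (-3, -2).
General solution: C_1e^(-t)(-1,-1) + C_2e^(5t)(-3,-2).

u(t) = -C_1e^(-t) - 3C_2e^(5t), v(t) = -C_1e^(-t) - 2C_2e^(5t)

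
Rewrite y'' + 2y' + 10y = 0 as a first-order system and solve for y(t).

y(t) = c_1e^(-t)cos(3t) + c_2e^(-t)sin(3t)

Let x_1 = y, x_2 = y'. Then x_1' = x_2 and x_2' = -10x_1 - 2x_2.
A = [[0,1],[-10,-2]]; det(A-λI) = λ^2 + 2λ + 10.
Eigenvalues λ = -1 ± 3i.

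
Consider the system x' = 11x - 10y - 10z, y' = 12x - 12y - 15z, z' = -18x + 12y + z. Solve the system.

Coefficient matrix A = [[11, -10, -10], [12, -12, -15], [-18, 12, 1]].
det(A - λI) = 0 gives eigenvalues λ = -4, 3, 1.
For λ=-4: eigenvector (-2,-3,0).
For λ=3: eigenvector (-5,-7,3).
For λ=1: eigenvector (-2,-3,1).
General solution: K_1e^(-4t)(-2,-3,0) + K_2e^(3t)(-5,-7,3) + K_3e^(t)(-2,-3,1).

x(t) = -2K_1e^(-4t) - 5K_2e^(3t) - 2K_3e^(t), y(t) = -3K_1e^(-4t) - 7K_2e^(3t) - 3K_3e^(t), z(t) = 3K_2e^(3t) + K_3e^(t)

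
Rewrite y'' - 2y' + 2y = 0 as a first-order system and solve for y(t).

y(t) = K_1e^(t)cos(t) + K_2e^(t)sin(t)

Let x_1 = y, x_2 = y'. Then x_1' = x_2 and x_2' = -2x_1 + 2x_2.
A = [[0,1],[-2,2]]; det(A-λI) = λ^2 - 2λ + 2.
Eigenvalues λ = 1 ± i.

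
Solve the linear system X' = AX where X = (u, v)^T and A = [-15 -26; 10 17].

u(t) = -2K_1e^(t)sin(2t) - 3K_1e^(t)cos(2t) - 3K_2e^(t)sin(2t) + 2K_2e^(t)cos(2t), v(t) = K_1e^(t)sin(2t) + 2K_1e^(t)cos(2t) + 2K_2e^(t)sin(2t) - K_2e^(t)cos(2t)

Coefficient matrix A = [[-15, -26], [10, 17]].
Characteristic polynomial det(A - λI) = λ^2 - 2λ + 5 = 0.
Eigenvalues λ = 1 ± 2i (complex conjugate pair).
For λ=1+2i: an eigenvector is (-3,2) - i(-2,1) = (-3 + 2i, 2 - i).
A real fundamental pair from Re and Im of e^((1+2i)t)v: X_1 = e^(t)(cos(2t)·(-3,2) + sin(2t)·(-2,1)), X_2 = e^(t)(sin(2t)·(-3,2) - cos(2t)·(-2,1)).
General solution: K_1X_1 + K_2X_2.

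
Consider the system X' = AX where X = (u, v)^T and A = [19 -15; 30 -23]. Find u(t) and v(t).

u(t) = C_1e^(-2t)sin(3t) - 2C_1e^(-2t)cos(3t) - 2C_2e^(-2t)sin(3t) - C_2e^(-2t)cos(3t), v(t) = C_1e^(-2t)sin(3t) - 3C_1e^(-2t)cos(3t) - 3C_2e^(-2t)sin(3t) - C_2e^(-2t)cos(3t)

Coefficient matrix A = [[19, -15], [30, -23]].
Characteristic polynomial det(A - λI) = λ^2 + 4λ + 13 = 0.
Eigenvalues λ = -2 ± 3i (complex conjugate pair).
For λ=-2+3i: an eigenvector is (-2,-3) - i(1,1) = (-2 - i, -3 - i).
A real fundamental pair from Re and Im of e^((-2+3i)t)v: X_1 = e^(-2t)(cos(3t)·(-2,-3) + sin(3t)·(1,1)), X_2 = e^(-2t)(sin(3t)·(-2,-3) - cos(3t)·(1,1)).
General solution: C_1X_1 + C_2X_2.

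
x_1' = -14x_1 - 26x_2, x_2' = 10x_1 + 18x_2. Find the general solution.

Coefficient matrix A = [[-14, -26], [10, 18]].
Characteristic polynomial det(A - λI) = λ^2 - 4λ + 8 = 0.
Eigenvalues λ = 2 ± 2i (complex conjugate pair).
For λ=2+2i: an eigenvector is (2,-1) - i(-3,2) = (2 + 3i, -1 - 2i).
A real fundamental pair from Re and Im of e^((2+2i)t)v: X_1 = e^(2t)(cos(2t)·(2,-1) + sin(2t)·(-3,2)), X_2 = e^(2t)(sin(2t)·(2,-1) - cos(2t)·(-3,2)).
General solution: c_1X_1 + c_2X_2.

x_1(t) = -3c_1e^(2t)sin(2t) + 2c_1e^(2t)cos(2t) + 2c_2e^(2t)sin(2t) + 3c_2e^(2t)cos(2t), x_2(t) = 2c_1e^(2t)sin(2t) - c_1e^(2t)cos(2t) - c_2e^(2t)sin(2t) - 2c_2e^(2t)cos(2t)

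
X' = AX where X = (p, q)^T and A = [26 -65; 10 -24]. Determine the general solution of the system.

Coefficient matrix A = [[26, -65], [10, -24]].
Characteristic polynomial det(A - λI) = λ^2 - 2λ + 26 = 0.
Eigenvalues λ = 1 ± 5i (complex conjugate pair).
For λ=1+5i: an eigenvector is (2,1) - i(-3,-1) = (2 + 3i, 1 + i).
A real fundamental pair from Re and Im of e^((1+5i)t)v: X_1 = e^(t)(cos(5t)·(2,1) + sin(5t)·(-3,-1)), X_2 = e^(t)(sin(5t)·(2,1) - cos(5t)·(-3,-1)).
General solution: K_1X_1 + K_2X_2.

p(t) = -3K_1e^(t)sin(5t) + 2K_1e^(t)cos(5t) + 2K_2e^(t)sin(5t) + 3K_2e^(t)cos(5t), q(t) = -K_1e^(t)sin(5t) + K_1e^(t)cos(5t) + K_2e^(t)sin(5t) + K_2e^(t)cos(5t)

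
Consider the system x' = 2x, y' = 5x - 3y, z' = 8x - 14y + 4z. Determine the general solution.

x(t) = c_1e^(2t), y(t) = c_1e^(2t) + c_2e^(-3t), z(t) = 3c_1e^(2t) + 2c_2e^(-3t) + c_3e^(4t)

Coefficient matrix A = [[2, 0, 0], [5, -3, 0], [8, -14, 4]].
det(A - λI) = 0 gives eigenvalues λ = 2, -3, 4.
For λ=2: eigenvector (1,1,3).
For λ=-3: eigenvector (0,1,2).
For λ=4: eigenvector (0,0,1).
General solution: c_1e^(2t)(1,1,3) + c_2e^(-3t)(0,1,2) + c_3e^(4t)(0,0,1).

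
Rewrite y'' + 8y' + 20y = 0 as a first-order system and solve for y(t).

Let x_1 = y, x_2 = y'. Then x_1' = x_2 and x_2' = -20x_1 - 8x_2.
A = [[0,1],[-20,-8]]; det(A-λI) = λ^2 + 8λ + 20.
Eigenvalues λ = -4 ± 2i.

y(t) = C_1e^(-4t)cos(2t) + C_2e^(-4t)sin(2t)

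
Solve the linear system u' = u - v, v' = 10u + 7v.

u(t) = C_1e^(4t)sin(t) - C_2e^(4t)cos(t), v(t) = -3C_1e^(4t)sin(t) - C_1e^(4t)cos(t) - C_2e^(4t)sin(t) + 3C_2e^(4t)cos(t)

Coefficient matrix A = [[1, -1], [10, 7]].
Characteristic polynomial det(A - λI) = λ^2 - 8λ + 17 = 0.
Eigenvalues λ = 4 ± i (complex conjugate pair).
For λ=4+i: an eigenvector is (0,-1) - i(1,-3) = (0 - i, -1 + 3i).
A real fundamental pair from Re and Im of e^((4+i)t)v: X_1 = e^(4t)(cos(t)·(0,-1) + sin(t)·(1,-3)), X_2 = e^(4t)(sin(t)·(0,-1) - cos(t)·(1,-3)).
General solution: C_1X_1 + C_2X_2.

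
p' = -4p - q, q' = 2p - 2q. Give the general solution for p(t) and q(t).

Coefficient matrix A = [[-4, -1], [2, -2]].
Characteristic polynomial det(A - λI) = λ^2 + 6λ + 10 = 0.
Eigenvalues λ = -3 ± i (complex conjugate pair).
For λ=-3+i: an eigenvector is (0,1) - i(-1,1) = (0 + i, 1 - i).
A real fundamental pair from Re and Im of e^((-3+i)t)v: X_1 = e^(-3t)(cos(t)·(0,1) + sin(t)·(-1,1)), X_2 = e^(-3t)(sin(t)·(0,1) - cos(t)·(-1,1)).
General solution: K_1X_1 + K_2X_2.

p(t) = -K_1e^(-3t)sin(t) + K_2e^(-3t)cos(t), q(t) = K_1e^(-3t)sin(t) + K_1e^(-3t)cos(t) + K_2e^(-3t)sin(t) - K_2e^(-3t)cos(t)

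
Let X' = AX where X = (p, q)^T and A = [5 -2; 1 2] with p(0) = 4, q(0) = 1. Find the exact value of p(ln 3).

A = [[5,-2],[1,2]]; eigenvalues λ = 4, 3.
Eigenvectors: (-2,-1) for λ=4, (-1,-1) for λ=3.
From the initial condition, c_1 = -3, c_2 = 2.
p(ln 3) = (-3)(3^4)(-2) + (2)(3^3)(-1) = 432.

432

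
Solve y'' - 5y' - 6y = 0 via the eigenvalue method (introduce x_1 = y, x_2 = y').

Let x_1 = y, x_2 = y'. Then x_1' = x_2 and x_2' = 6x_1 + 5x_2.
A = [[0,1],[6,5]]; det(A-λI) = λ^2 - 5λ - 6.
Eigenvalues λ = 6, -1 with eigenvectors (1,6), (1,-1).

y(t) = K_1e^(6t) + K_2e^(-t)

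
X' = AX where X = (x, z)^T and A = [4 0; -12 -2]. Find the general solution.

Coefficient matrix A = [[4, 0], [-12, -2]].
Characteristic polynomial det(A - λI) = λ^2 - 2λ - 8 = 0.
Eigenvalues λ = 4, -2.
For λ=4: (A-λI) row 2 is [-12, -6], so an eigenvector is (1, -2).
For λ=-2: (A-λI) row 1 is [6, 0], so an eigenvector is (0, -1).
General solution: c_1e^(4t)(1,-2) + c_2e^(-2t)(0,-1).

x(t) = c_1e^(4t), z(t) = -2c_1e^(4t) - c_2e^(-2t)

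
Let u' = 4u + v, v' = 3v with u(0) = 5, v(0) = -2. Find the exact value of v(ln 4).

-128

A = [[4,1],[0,3]]; eigenvalues λ = 4, 3.
Eigenvectors: (1,0) for λ=4, (-1,1) for λ=3.
From the initial condition, c_1 = 3, c_2 = -2.
v(ln 4) = (3)(4^4)(0) + (-2)(4^3)(1) = -128.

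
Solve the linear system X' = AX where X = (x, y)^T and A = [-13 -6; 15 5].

Coefficient matrix A = [[-13, -6], [15, 5]].
Characteristic polynomial det(A - λI) = λ^2 + 8λ + 25 = 0.
Eigenvalues λ = -4 ± 3i (complex conjugate pair).
For λ=-4+3i: an eigenvector is (1,-1) - i(-1,2) = (1 + i, -1 - 2i).
A real fundamental pair from Re and Im of e^((-4+3i)t)v: X_1 = e^(-4t)(cos(3t)·(1,-1) + sin(3t)·(-1,2)), X_2 = e^(-4t)(sin(3t)·(1,-1) - cos(3t)·(-1,2)).
General solution: K_1X_1 + K_2X_2.

x(t) = -K_1e^(-4t)sin(3t) + K_1e^(-4t)cos(3t) + K_2e^(-4t)sin(3t) + K_2e^(-4t)cos(3t), y(t) = 2K_1e^(-4t)sin(3t) - K_1e^(-4t)cos(3t) - K_2e^(-4t)sin(3t) - 2K_2e^(-4t)cos(3t)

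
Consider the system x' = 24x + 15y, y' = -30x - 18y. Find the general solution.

Coefficient matrix A = [[24, 15], [-30, -18]].
Characteristic polynomial det(A - λI) = λ^2 - 6λ + 18 = 0.
Eigenvalues λ = 3 ± 3i (complex conjugate pair).
For λ=3+3i: an eigenvector is (2,-3) - i(-1,1) = (2 + i, -3 - i).
A real fundamental pair from Re and Im of e^((3+3i)t)v: X_1 = e^(3t)(cos(3t)·(2,-3) + sin(3t)·(-1,1)), X_2 = e^(3t)(sin(3t)·(2,-3) - cos(3t)·(-1,1)).
General solution: C_1X_1 + C_2X_2.

x(t) = -C_1e^(3t)sin(3t) + 2C_1e^(3t)cos(3t) + 2C_2e^(3t)sin(3t) + C_2e^(3t)cos(3t), y(t) = C_1e^(3t)sin(3t) - 3C_1e^(3t)cos(3t) - 3C_2e^(3t)sin(3t) - C_2e^(3t)cos(3t)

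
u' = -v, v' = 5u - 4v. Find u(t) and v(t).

u(t) = K_1e^(-2t)cos(t) + K_2e^(-2t)sin(t), v(t) = K_1e^(-2t)sin(t) + 2K_1e^(-2t)cos(t) + 2K_2e^(-2t)sin(t) - K_2e^(-2t)cos(t)

Coefficient matrix A = [[0, -1], [5, -4]].
Characteristic polynomial det(A - λI) = λ^2 + 4λ + 5 = 0.
Eigenvalues λ = -2 ± i (complex conjugate pair).
For λ=-2+i: an eigenvector is (1,2) - i(0,1) = (1, 2 - i).
A real fundamental pair from Re and Im of e^((-2+i)t)v: X_1 = e^(-2t)(cos(t)·(1,2) + sin(t)·(0,1)), X_2 = e^(-2t)(sin(t)·(1,2) - cos(t)·(0,1)).
General solution: K_1X_1 + K_2X_2.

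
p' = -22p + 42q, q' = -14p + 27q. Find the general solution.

p(t) = -2C_1e^(-t) - 3C_2e^(6t), q(t) = -C_1e^(-t) - 2C_2e^(6t)

Coefficient matrix A = [[-22, 42], [-14, 27]].
Characteristic polynomial det(A - λI) = λ^2 - 5λ - 6 = 0.
Eigenvalues λ = -1, 6.
For λ=-1: (A-λI) row 1 is [-21, 42], so an eigenvector is (-2, -1).
For λ=6: (A-λI) row 1 is [-28, 42], so an eigenvector is (-3, -2).
General solution: C_1e^(-t)(-2,-1) + C_2e^(6t)(-3,-2).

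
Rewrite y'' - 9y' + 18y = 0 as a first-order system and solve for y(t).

Let x_1 = y, x_2 = y'. Then x_1' = x_2 and x_2' = -18x_1 + 9x_2.
A = [[0,1],[-18,9]]; det(A-λI) = λ^2 - 9λ + 18.
Eigenvalues λ = 6, 3 with eigenvectors (1,6), (1,3).

y(t) = c_1e^(6t) + c_2e^(3t)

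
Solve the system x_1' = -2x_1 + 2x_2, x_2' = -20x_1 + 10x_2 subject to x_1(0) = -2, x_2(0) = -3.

Coefficient matrix A = [[-2, 2], [-20, 10]].
Characteristic polynomial det(A - λI) = λ^2 - 8λ + 20 = 0.
Eigenvalues λ = 4 ± 2i (complex conjugate pair).
For λ=4+2i: an eigenvector is (0,1) - i(1,3) = (0 - i, 1 - 3i).
A real fundamental pair from Re and Im of e^((4+2i)t)v: X_1 = e^(4t)(cos(2t)·(0,1) + sin(2t)·(1,3)), X_2 = e^(4t)(sin(2t)·(0,1) - cos(2t)·(1,3)).
General solution: C_1X_1 + C_2X_2.
Applying x_1(0)=-2, x_2(0)=-3 gives C_1=3, C_2=2.

x_1(t) = 3e^(4t)sin(2t) - 2e^(4t)cos(2t), x_2(t) = 11e^(4t)sin(2t) - 3e^(4t)cos(2t)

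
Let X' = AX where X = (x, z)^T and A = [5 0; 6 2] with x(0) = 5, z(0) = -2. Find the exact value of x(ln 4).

5120

A = [[5,0],[6,2]]; eigenvalues λ = 2, 5.
Eigenvectors: (0,1) for λ=2, (1,2) for λ=5.
From the initial condition, c_1 = -12, c_2 = 5.
x(ln 4) = (-12)(4^2)(0) + (5)(4^5)(1) = 5120.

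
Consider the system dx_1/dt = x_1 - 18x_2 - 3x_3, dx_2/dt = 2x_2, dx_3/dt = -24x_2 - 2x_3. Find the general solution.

Coefficient matrix A = [[1, -18, -3], [0, 2, 0], [0, -24, -2]].
det(A - λI) = 0 gives eigenvalues λ = 1, 2, -2.
For λ=1: eigenvector (1,0,0).
For λ=2: eigenvector (0,1,-6).
For λ=-2: eigenvector (1,0,1).
General solution: K_1e^(t)(1,0,0) + K_2e^(2t)(0,1,-6) + K_3e^(-2t)(1,0,1).

x_1(t) = K_1e^(t) + K_3e^(-2t), x_2(t) = K_2e^(2t), x_3(t) = -6K_2e^(2t) + K_3e^(-2t)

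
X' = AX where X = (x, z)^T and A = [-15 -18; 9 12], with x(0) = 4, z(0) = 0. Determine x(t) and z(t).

x(t) = -4e^(3t) + 8e^(-6t), z(t) = 4e^(3t) - 4e^(-6t)

Coefficient matrix A = [[-15, -18], [9, 12]].
Characteristic polynomial det(A - λI) = λ^2 + 3λ - 18 = 0.
Eigenvalues λ = 3, -6.
For λ=3: (A-λI) row 1 is [-18, -18], so an eigenvector is (1, -1).
For λ=-6: (A-λI) row 1 is [-9, -18], so an eigenvector is (2, -1).
General solution: c_1e^(3t)(1,-1) + c_2e^(-6t)(2,-1).
Applying x(0)=4, z(0)=0 gives c_1=-4, c_2=4.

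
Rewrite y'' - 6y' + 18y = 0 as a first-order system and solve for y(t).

Let x_1 = y, x_2 = y'. Then x_1' = x_2 and x_2' = -18x_1 + 6x_2.
A = [[0,1],[-18,6]]; det(A-λI) = λ^2 - 6λ + 18.
Eigenvalues λ = 3 ± 3i.

y(t) = C_1e^(3t)cos(3t) + C_2e^(3t)sin(3t)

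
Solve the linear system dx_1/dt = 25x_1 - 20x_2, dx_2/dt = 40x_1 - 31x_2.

Coefficient matrix A = [[25, -20], [40, -31]].
Characteristic polynomial det(A - λI) = λ^2 + 6λ + 25 = 0.
Eigenvalues λ = -3 ± 4i (complex conjugate pair).
For λ=-3+4i: an eigenvector is (-1,-1) - i(-2,-3) = (-1 + 2i, -1 + 3i).
A real fundamental pair from Re and Im of e^((-3+4i)t)v: X_1 = e^(-3t)(cos(4t)·(-1,-1) + sin(4t)·(-2,-3)), X_2 = e^(-3t)(sin(4t)·(-1,-1) - cos(4t)·(-2,-3)).
General solution: K_1X_1 + K_2X_2.

x_1(t) = -2K_1e^(-3t)sin(4t) - K_1e^(-3t)cos(4t) - K_2e^(-3t)sin(4t) + 2K_2e^(-3t)cos(4t), x_2(t) = -3K_1e^(-3t)sin(4t) - K_1e^(-3t)cos(4t) - K_2e^(-3t)sin(4t) + 3K_2e^(-3t)cos(4t)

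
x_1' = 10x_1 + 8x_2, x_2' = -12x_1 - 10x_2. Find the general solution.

x_1(t) = 2c_1e^(-2t) - c_2e^(2t), x_2(t) = -3c_1e^(-2t) + c_2e^(2t)

Coefficient matrix A = [[10, 8], [-12, -10]].
Characteristic polynomial det(A - λI) = λ^2 - 4 = 0.
Eigenvalues λ = -2, 2.
For λ=-2: (A-λI) row 1 is [12, 8], so an eigenvector is (2, -3).
For λ=2: (A-λI) row 1 is [8, 8], so an eigenvector is (-1, 1).
General solution: c_1e^(-2t)(2,-3) + c_2e^(2t)(-1,1).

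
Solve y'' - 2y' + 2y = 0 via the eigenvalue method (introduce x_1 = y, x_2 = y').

y(t) = c_1e^(t)cos(t) + c_2e^(t)sin(t)

Let x_1 = y, x_2 = y'. Then x_1' = x_2 and x_2' = -2x_1 + 2x_2.
A = [[0,1],[-2,2]]; det(A-λI) = λ^2 - 2λ + 2.
Eigenvalues λ = 1 ± i.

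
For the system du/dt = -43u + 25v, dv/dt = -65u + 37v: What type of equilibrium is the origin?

stable spiral

A = [[-43,25],[-65,37]]; det(A-λI) = λ^2 + 6λ + 34.
λ = -3 ± 5i: negative real part.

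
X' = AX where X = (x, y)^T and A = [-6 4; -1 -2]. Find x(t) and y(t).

x(t) = 2C_1e^(-4t) + 2C_2te^(-4t) + C_2e^(-4t), y(t) = C_1e^(-4t) + C_2te^(-4t) + C_2e^(-4t)

Coefficient matrix A = [[-6, 4], [-1, -2]].
Characteristic polynomial det(A - λI) = λ^2 + 8λ + 16 = 0.
Single eigenvalue λ = -4 with algebraic multiplicity 2.
Eigenvector v = (2,1); generalized eigenvector w with (A-λI)w=v is (1,1).
General solution: e^(-4t)[C_1·v + C_2·(t·v + w)].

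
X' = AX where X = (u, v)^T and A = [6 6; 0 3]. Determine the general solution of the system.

u(t) = 2K_1e^(3t) + K_2e^(6t), v(t) = -K_1e^(3t)

Coefficient matrix A = [[6, 6], [0, 3]].
Characteristic polynomial det(A - λI) = λ^2 - 9λ + 18 = 0.
Eigenvalues λ = 3, 6.
For λ=3: (A-λI) row 1 is [3, 6], so an eigenvector is (2, -1).
For λ=6: (A-λI) row 1 is [0, 6], so an eigenvector is (1, 0).
General solution: K_1e^(3t)(2,-1) + K_2e^(6t)(1,0).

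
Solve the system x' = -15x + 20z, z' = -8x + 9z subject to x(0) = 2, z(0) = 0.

x(t) = -6e^(-3t)sin(4t) + 2e^(-3t)cos(4t), z(t) = -4e^(-3t)sin(4t)

Coefficient matrix A = [[-15, 20], [-8, 9]].
Characteristic polynomial det(A - λI) = λ^2 + 6λ + 25 = 0.
Eigenvalues λ = -3 ± 4i (complex conjugate pair).
For λ=-3+4i: an eigenvector is (-2,-1) - i(1,1) = (-2 - i, -1 - i).
A real fundamental pair from Re and Im of e^((-3+4i)t)v: X_1 = e^(-3t)(cos(4t)·(-2,-1) + sin(4t)·(1,1)), X_2 = e^(-3t)(sin(4t)·(-2,-1) - cos(4t)·(1,1)).
General solution: K_1X_1 + K_2X_2.
Applying x(0)=2, z(0)=0 gives K_1=-2, K_2=2.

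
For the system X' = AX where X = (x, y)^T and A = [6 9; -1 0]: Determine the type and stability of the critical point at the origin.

A = [[6,9],[-1,0]]; det(A-λI) = λ^2 - 6λ + 9.
repeated λ = 3 with a single eigenvector.

unstable improper node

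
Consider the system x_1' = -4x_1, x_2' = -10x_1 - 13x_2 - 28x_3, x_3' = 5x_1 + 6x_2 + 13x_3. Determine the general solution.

x_1(t) = K_1e^(-4t), x_2(t) = 2K_1e^(-4t) + 7K_2e^(-t) - 2K_3e^(t), x_3(t) = -K_1e^(-4t) - 3K_2e^(-t) + K_3e^(t)

Coefficient matrix A = [[-4, 0, 0], [-10, -13, -28], [5, 6, 13]].
det(A - λI) = 0 gives eigenvalues λ = -4, -1, 1.
For λ=-4: eigenvector (1,2,-1).
For λ=-1: eigenvector (0,7,-3).
For λ=1: eigenvector (0,-2,1).
General solution: K_1e^(-4t)(1,2,-1) + K_2e^(-t)(0,7,-3) + K_3e^(t)(0,-2,1).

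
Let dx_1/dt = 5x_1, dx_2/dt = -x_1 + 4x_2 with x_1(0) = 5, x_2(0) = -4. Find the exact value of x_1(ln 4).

A = [[5,0],[-1,4]]; eigenvalues λ = 4, 5.
Eigenvectors: (0,1) for λ=4, (-1,1) for λ=5.
From the initial condition, c_1 = 1, c_2 = -5.
x_1(ln 4) = (1)(4^4)(0) + (-5)(4^5)(-1) = 5120.

5120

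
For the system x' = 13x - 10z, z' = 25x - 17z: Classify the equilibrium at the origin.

A = [[13,-10],[25,-17]]; det(A-λI) = λ^2 + 4λ + 29.
λ = -2 ± 5i: negative real part.

stable spiral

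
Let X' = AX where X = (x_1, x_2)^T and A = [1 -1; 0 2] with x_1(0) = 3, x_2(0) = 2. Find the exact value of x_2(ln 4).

32

A = [[1,-1],[0,2]]; eigenvalues λ = 2, 1.
Eigenvectors: (-1,1) for λ=2, (1,0) for λ=1.
From the initial condition, c_1 = 2, c_2 = 5.
x_2(ln 4) = (2)(4^2)(1) + (5)(4^1)(0) = 32.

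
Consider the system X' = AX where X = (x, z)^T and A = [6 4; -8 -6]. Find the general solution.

Coefficient matrix A = [[6, 4], [-8, -6]].
Characteristic polynomial det(A - λI) = λ^2 - 4 = 0.
Eigenvalues λ = -2, 2.
For λ=-2: (A-λI) row 1 is [8, 4], so an eigenvector is (-1, 2).
For λ=2: (A-λI) row 1 is [4, 4], so an eigenvector is (-1, 1).
General solution: C_1e^(-2t)(-1,2) + C_2e^(2t)(-1,1).

x(t) = -C_1e^(-2t) - C_2e^(2t), z(t) = 2C_1e^(-2t) + C_2e^(2t)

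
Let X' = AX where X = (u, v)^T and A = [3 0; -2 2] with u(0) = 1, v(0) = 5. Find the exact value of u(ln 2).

8

A = [[3,0],[-2,2]]; eigenvalues λ = 2, 3.
Eigenvectors: (0,1) for λ=2, (1,-2) for λ=3.
From the initial condition, c_1 = 7, c_2 = 1.
u(ln 2) = (7)(2^2)(0) + (1)(2^3)(1) = 8.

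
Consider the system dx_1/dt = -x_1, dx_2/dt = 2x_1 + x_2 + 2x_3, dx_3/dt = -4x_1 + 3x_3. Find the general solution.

x_1(t) = C_1e^(-t), x_2(t) = -2C_1e^(-t) + C_2e^(t) + C_3e^(3t), x_3(t) = C_1e^(-t) + C_3e^(3t)

Coefficient matrix A = [[-1, 0, 0], [2, 1, 2], [-4, 0, 3]].
det(A - λI) = 0 gives eigenvalues λ = -1, 1, 3.
For λ=-1: eigenvector (1,-2,1).
For λ=1: eigenvector (0,1,0).
For λ=3: eigenvector (0,1,1).
General solution: C_1e^(-t)(1,-2,1) + C_2e^(t)(0,1,0) + C_3e^(3t)(0,1,1).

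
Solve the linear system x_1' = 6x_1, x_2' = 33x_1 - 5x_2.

Coefficient matrix A = [[6, 0], [33, -5]].
Characteristic polynomial det(A - λI) = λ^2 - λ - 30 = 0.
Eigenvalues λ = -5, 6.
For λ=-5: (A-λI) row 1 is [11, 0], so an eigenvector is (0, 1).
For λ=6: (A-λI) row 2 is [33, -11], so an eigenvector is (-1, -3).
General solution: K_1e^(-5t)(0,1) + K_2e^(6t)(-1,-3).

x_1(t) = -K_2e^(6t), x_2(t) = K_1e^(-5t) - 3K_2e^(6t)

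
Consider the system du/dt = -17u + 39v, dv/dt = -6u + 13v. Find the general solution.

u(t) = 2C_1e^(-2t)sin(3t) - 3C_1e^(-2t)cos(3t) - 3C_2e^(-2t)sin(3t) - 2C_2e^(-2t)cos(3t), v(t) = C_1e^(-2t)sin(3t) - C_1e^(-2t)cos(3t) - C_2e^(-2t)sin(3t) - C_2e^(-2t)cos(3t)

Coefficient matrix A = [[-17, 39], [-6, 13]].
Characteristic polynomial det(A - λI) = λ^2 + 4λ + 13 = 0.
Eigenvalues λ = -2 ± 3i (complex conjugate pair).
For λ=-2+3i: an eigenvector is (-3,-1) - i(2,1) = (-3 - 2i, -1 - i).
A real fundamental pair from Re and Im of e^((-2+3i)t)v: X_1 = e^(-2t)(cos(3t)·(-3,-1) + sin(3t)·(2,1)), X_2 = e^(-2t)(sin(3t)·(-3,-1) - cos(3t)·(2,1)).
General solution: C_1X_1 + C_2X_2.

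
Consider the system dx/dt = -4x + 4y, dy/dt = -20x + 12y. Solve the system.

Coefficient matrix A = [[-4, 4], [-20, 12]].
Characteristic polynomial det(A - λI) = λ^2 - 8λ + 32 = 0.
Eigenvalues λ = 4 ± 4i (complex conjugate pair).
For λ=4+4i: an eigenvector is (1,2) - i(0,-1) = (1, 2 + i).
A real fundamental pair from Re and Im of e^((4+4i)t)v: X_1 = e^(4t)(cos(4t)·(1,2) + sin(4t)·(0,-1)), X_2 = e^(4t)(sin(4t)·(1,2) - cos(4t)·(0,-1)).
General solution: c_1X_1 + c_2X_2.

x(t) = c_1e^(4t)cos(4t) + c_2e^(4t)sin(4t), y(t) = -c_1e^(4t)sin(4t) + 2c_1e^(4t)cos(4t) + 2c_2e^(4t)sin(4t) + c_2e^(4t)cos(4t)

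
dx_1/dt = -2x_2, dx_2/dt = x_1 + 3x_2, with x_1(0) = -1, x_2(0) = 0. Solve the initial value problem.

Coefficient matrix A = [[0, -2], [1, 3]].
Characteristic polynomial det(A - λI) = λ^2 - 3λ + 2 = 0.
Eigenvalues λ = 2, 1.
For λ=2: (A-λI) row 1 is [-2, -2], so an eigenvector is (-1, 1).
For λ=1: (A-λI) row 1 is [-1, -2], so an eigenvector is (2, -1).
General solution: c_1e^(2t)(-1,1) + c_2e^(t)(2,-1).
Applying x_1(0)=-1, x_2(0)=0 gives c_1=-1, c_2=-1.

x_1(t) = e^(2t) - 2e^(t), x_2(t) = -e^(2t) + e^(t)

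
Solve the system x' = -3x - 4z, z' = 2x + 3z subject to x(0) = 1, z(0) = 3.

Coefficient matrix A = [[-3, -4], [2, 3]].
Characteristic polynomial det(A - λI) = λ^2 - 1 = 0.
Eigenvalues λ = -1, 1.
For λ=-1: (A-λI) row 1 is [-2, -4], so an eigenvector is (-2, 1).
For λ=1: (A-λI) row 1 is [-4, -4], so an eigenvector is (1, -1).
General solution: C_1e^(-t)(-2,1) + C_2e^(t)(1,-1).
Applying x(0)=1, z(0)=3 gives C_1=-4, C_2=-7.

x(t) = -7e^(t) + 8e^(-t), z(t) = 7e^(t) - 4e^(-t)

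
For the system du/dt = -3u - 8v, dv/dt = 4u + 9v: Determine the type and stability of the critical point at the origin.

unstable node

A = [[-3,-8],[4,9]]; det(A-λI) = λ^2 - 6λ + 5.
λ = 1, 5: both positive.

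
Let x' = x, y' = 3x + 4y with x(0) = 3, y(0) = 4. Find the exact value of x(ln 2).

A = [[1,0],[3,4]]; eigenvalues λ = 1, 4.
Eigenvectors: (-1,1) for λ=1, (0,1) for λ=4.
From the initial condition, c_1 = -3, c_2 = 7.
x(ln 2) = (-3)(2^1)(-1) + (7)(2^4)(0) = 6.

6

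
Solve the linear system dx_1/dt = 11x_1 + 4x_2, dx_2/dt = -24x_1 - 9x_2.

Coefficient matrix A = [[11, 4], [-24, -9]].
Characteristic polynomial det(A - λI) = λ^2 - 2λ - 3 = 0.
Eigenvalues λ = 3, -1.
For λ=3: (A-λI) row 1 is [8, 4], so an eigenvector is (1, -2).
For λ=-1: (A-λI) row 1 is [12, 4], so an eigenvector is (-1, 3).
General solution: c_1e^(3t)(1,-2) + c_2e^(-t)(-1,3).

x_1(t) = c_1e^(3t) - c_2e^(-t), x_2(t) = -2c_1e^(3t) + 3c_2e^(-t)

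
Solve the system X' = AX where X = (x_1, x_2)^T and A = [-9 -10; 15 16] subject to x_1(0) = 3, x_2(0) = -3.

Coefficient matrix A = [[-9, -10], [15, 16]].
Characteristic polynomial det(A - λI) = λ^2 - 7λ + 6 = 0.
Eigenvalues λ = 1, 6.
For λ=1: (A-λI) row 1 is [-10, -10], so an eigenvector is (-1, 1).
For λ=6: (A-λI) row 1 is [-15, -10], so an eigenvector is (2, -3).
General solution: C_1e^(t)(-1,1) + C_2e^(6t)(2,-3).
Applying x_1(0)=3, x_2(0)=-3 gives C_1=-3, C_2=0.

x_1(t) = 3e^(t), x_2(t) = -3e^(t)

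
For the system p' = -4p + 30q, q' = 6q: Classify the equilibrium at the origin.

saddle

A = [[-4,30],[0,6]]; det(A-λI) = λ^2 - 2λ - 24.
λ = -4, 6: opposite signs.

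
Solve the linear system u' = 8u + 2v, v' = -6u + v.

u(t) = -2c_1e^(5t) - c_2e^(4t), v(t) = 3c_1e^(5t) + 2c_2e^(4t)

Coefficient matrix A = [[8, 2], [-6, 1]].
Characteristic polynomial det(A - λI) = λ^2 - 9λ + 20 = 0.
Eigenvalues λ = 5, 4.
For λ=5: (A-λI) row 1 is [3, 2], so an eigenvector is (-2, 3).
For λ=4: (A-λI) row 1 is [4, 2], so an eigenvector is (-1, 2).
General solution: c_1e^(5t)(-2,3) + c_2e^(4t)(-1,2).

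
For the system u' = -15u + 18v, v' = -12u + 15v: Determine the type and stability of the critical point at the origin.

A = [[-15,18],[-12,15]]; det(A-λI) = λ^2 - 9.
λ = -3, 3: opposite signs.

saddle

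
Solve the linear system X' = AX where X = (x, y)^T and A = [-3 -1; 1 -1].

Coefficient matrix A = [[-3, -1], [1, -1]].
Characteristic polynomial det(A - λI) = λ^2 + 4λ + 4 = 0.
Single eigenvalue λ = -2 with algebraic multiplicity 2.
Eigenvector v = (1,-1); generalized eigenvector w with (A-λI)w=v is (-1,0).
General solution: e^(-2t)[c_1·v + c_2·(t·v + w)].

x(t) = c_1e^(-2t) + c_2te^(-2t) - c_2e^(-2t), y(t) = -c_1e^(-2t) - c_2te^(-2t)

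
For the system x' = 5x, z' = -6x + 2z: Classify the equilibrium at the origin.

A = [[5,0],[-6,2]]; det(A-λI) = λ^2 - 7λ + 10.
λ = 5, 2: both positive.

unstable node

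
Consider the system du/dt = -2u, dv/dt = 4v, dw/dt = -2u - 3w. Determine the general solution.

Coefficient matrix A = [[-2, 0, 0], [0, 4, 0], [-2, 0, -3]].
det(A - λI) = 0 gives eigenvalues λ = -2, 4, -3.
For λ=-2: eigenvector (1,0,-2).
For λ=4: eigenvector (0,1,0).
For λ=-3: eigenvector (0,0,1).
General solution: K_1e^(-2t)(1,0,-2) + K_2e^(4t)(0,1,0) + K_3e^(-3t)(0,0,1).

u(t) = K_1e^(-2t), v(t) = K_2e^(4t), w(t) = -2K_1e^(-2t) + K_3e^(-3t)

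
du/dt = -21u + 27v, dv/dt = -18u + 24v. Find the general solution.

Coefficient matrix A = [[-21, 27], [-18, 24]].
Characteristic polynomial det(A - λI) = λ^2 - 3λ - 18 = 0.
Eigenvalues λ = -3, 6.
For λ=-3: (A-λI) row 1 is [-18, 27], so an eigenvector is (3, 2).
For λ=6: (A-λI) row 1 is [-27, 27], so an eigenvector is (-1, -1).
General solution: C_1e^(-3t)(3,2) + C_2e^(6t)(-1,-1).

u(t) = 3C_1e^(-3t) - C_2e^(6t), v(t) = 2C_1e^(-3t) - C_2e^(6t)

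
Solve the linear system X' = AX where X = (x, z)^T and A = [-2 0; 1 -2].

Coefficient matrix A = [[-2, 0], [1, -2]].
Characteristic polynomial det(A - λI) = λ^2 + 4λ + 4 = 0.
Single eigenvalue λ = -2 with algebraic multiplicity 2.
Eigenvector v = (0,1); generalized eigenvector w with (A-λI)w=v is (1,-1).
General solution: e^(-2t)[c_1·v + c_2·(t·v + w)].

x(t) = c_2e^(-2t), z(t) = c_1e^(-2t) + c_2te^(-2t) - c_2e^(-2t)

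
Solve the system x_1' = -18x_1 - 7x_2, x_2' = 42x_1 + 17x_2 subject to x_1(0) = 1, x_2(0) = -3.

x_1(t) = e^(3t), x_2(t) = -3e^(3t)

Coefficient matrix A = [[-18, -7], [42, 17]].
Characteristic polynomial det(A - λI) = λ^2 + λ - 12 = 0.
Eigenvalues λ = 3, -4.
For λ=3: (A-λI) row 1 is [-21, -7], so an eigenvector is (1, -3).
For λ=-4: (A-λI) row 1 is [-14, -7], so an eigenvector is (-1, 2).
General solution: K_1e^(3t)(1,-3) + K_2e^(-4t)(-1,2).
Applying x_1(0)=1, x_2(0)=-3 gives K_1=1, K_2=0.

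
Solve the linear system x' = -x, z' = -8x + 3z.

x(t) = -K_1e^(-t), z(t) = -2K_1e^(-t) - K_2e^(3t)

Coefficient matrix A = [[-1, 0], [-8, 3]].
Characteristic polynomial det(A - λI) = λ^2 - 2λ - 3 = 0.
Eigenvalues λ = -1, 3.
For λ=-1: (A-λI) row 2 is [-8, 4], so an eigenvector is (-1, -2).
For λ=3: (A-λI) row 1 is [-4, 0], so an eigenvector is (0, -1).
General solution: K_1e^(-t)(-1,-2) + K_2e^(3t)(0,-1).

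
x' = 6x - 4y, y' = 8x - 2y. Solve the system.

Coefficient matrix A = [[6, -4], [8, -2]].
Characteristic polynomial det(A - λI) = λ^2 - 4λ + 20 = 0.
Eigenvalues λ = 2 ± 4i (complex conjugate pair).
For λ=2+4i: an eigenvector is (0,1) - i(-1,-1) = (0 + i, 1 + i).
A real fundamental pair from Re and Im of e^((2+4i)t)v: X_1 = e^(2t)(cos(4t)·(0,1) + sin(4t)·(-1,-1)), X_2 = e^(2t)(sin(4t)·(0,1) - cos(4t)·(-1,-1)).
General solution: c_1X_1 + c_2X_2.

x(t) = -c_1e^(2t)sin(4t) + c_2e^(2t)cos(4t), y(t) = -c_1e^(2t)sin(4t) + c_1e^(2t)cos(4t) + c_2e^(2t)sin(4t) + c_2e^(2t)cos(4t)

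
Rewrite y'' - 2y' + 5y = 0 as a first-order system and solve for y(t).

y(t) = c_1e^(t)cos(2t) + c_2e^(t)sin(2t)

Let x_1 = y, x_2 = y'. Then x_1' = x_2 and x_2' = -5x_1 + 2x_2.
A = [[0,1],[-5,2]]; det(A-λI) = λ^2 - 2λ + 5.
Eigenvalues λ = 1 ± 2i.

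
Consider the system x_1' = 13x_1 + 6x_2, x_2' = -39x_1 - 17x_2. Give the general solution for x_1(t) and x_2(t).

Coefficient matrix A = [[13, 6], [-39, -17]].
Characteristic polynomial det(A - λI) = λ^2 + 4λ + 13 = 0.
Eigenvalues λ = -2 ± 3i (complex conjugate pair).
For λ=-2+3i: an eigenvector is (-1,2) - i(-1,3) = (-1 + i, 2 - 3i).
A real fundamental pair from Re and Im of e^((-2+3i)t)v: X_1 = e^(-2t)(cos(3t)·(-1,2) + sin(3t)·(-1,3)), X_2 = e^(-2t)(sin(3t)·(-1,2) - cos(3t)·(-1,3)).
General solution: C_1X_1 + C_2X_2.

x_1(t) = -C_1e^(-2t)sin(3t) - C_1e^(-2t)cos(3t) - C_2e^(-2t)sin(3t) + C_2e^(-2t)cos(3t), x_2(t) = 3C_1e^(-2t)sin(3t) + 2C_1e^(-2t)cos(3t) + 2C_2e^(-2t)sin(3t) - 3C_2e^(-2t)cos(3t)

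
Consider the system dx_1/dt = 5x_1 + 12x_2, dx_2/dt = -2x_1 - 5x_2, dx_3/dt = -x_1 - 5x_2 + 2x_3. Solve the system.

x_1(t) = 2K_1e^(-t) - 3K_2e^(t), x_2(t) = -K_1e^(-t) + K_2e^(t), x_3(t) = -K_1e^(-t) + 2K_2e^(t) + K_3e^(2t)

Coefficient matrix A = [[5, 12, 0], [-2, -5, 0], [-1, -5, 2]].
det(A - λI) = 0 gives eigenvalues λ = -1, 1, 2.
For λ=-1: eigenvector (2,-1,-1).
For λ=1: eigenvector (-3,1,2).
For λ=2: eigenvector (0,0,1).
General solution: K_1e^(-t)(2,-1,-1) + K_2e^(t)(-3,1,2) + K_3e^(2t)(0,0,1).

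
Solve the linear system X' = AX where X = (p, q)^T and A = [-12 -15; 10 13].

Coefficient matrix A = [[-12, -15], [10, 13]].
Characteristic polynomial det(A - λI) = λ^2 - λ - 6 = 0.
Eigenvalues λ = -2, 3.
For λ=-2: (A-λI) row 1 is [-10, -15], so an eigenvector is (3, -2).
For λ=3: (A-λI) row 1 is [-15, -15], so an eigenvector is (1, -1).
General solution: K_1e^(-2t)(3,-2) + K_2e^(3t)(1,-1).

p(t) = 3K_1e^(-2t) + K_2e^(3t), q(t) = -2K_1e^(-2t) - K_2e^(3t)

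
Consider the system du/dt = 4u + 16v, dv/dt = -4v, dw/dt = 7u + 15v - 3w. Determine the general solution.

u(t) = C_1e^(4t) - 2C_3e^(-4t), v(t) = C_3e^(-4t), w(t) = C_1e^(4t) + C_2e^(-3t) - C_3e^(-4t)

Coefficient matrix A = [[4, 16, 0], [0, -4, 0], [7, 15, -3]].
det(A - λI) = 0 gives eigenvalues λ = 4, -3, -4.
For λ=4: eigenvector (1,0,1).
For λ=-3: eigenvector (0,0,1).
For λ=-4: eigenvector (-2,1,-1).
General solution: C_1e^(4t)(1,0,1) + C_2e^(-3t)(0,0,1) + C_3e^(-4t)(-2,1,-1).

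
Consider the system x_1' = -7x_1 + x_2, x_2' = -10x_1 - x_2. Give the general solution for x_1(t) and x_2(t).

x_1(t) = -C_1e^(-4t)cos(t) - C_2e^(-4t)sin(t), x_2(t) = C_1e^(-4t)sin(t) - 3C_1e^(-4t)cos(t) - 3C_2e^(-4t)sin(t) - C_2e^(-4t)cos(t)

Coefficient matrix A = [[-7, 1], [-10, -1]].
Characteristic polynomial det(A - λI) = λ^2 + 8λ + 17 = 0.
Eigenvalues λ = -4 ± i (complex conjugate pair).
For λ=-4+i: an eigenvector is (-1,-3) - i(0,1) = (-1, -3 - i).
A real fundamental pair from Re and Im of e^((-4+i)t)v: X_1 = e^(-4t)(cos(t)·(-1,-3) + sin(t)·(0,1)), X_2 = e^(-4t)(sin(t)·(-1,-3) - cos(t)·(0,1)).
General solution: C_1X_1 + C_2X_2.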